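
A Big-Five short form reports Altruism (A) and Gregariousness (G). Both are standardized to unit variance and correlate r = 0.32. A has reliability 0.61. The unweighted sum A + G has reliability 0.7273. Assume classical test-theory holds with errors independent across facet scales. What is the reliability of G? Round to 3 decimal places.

0.670

Var(A+G) = 2 + 2·0.32 = 2.640.
True-score variance = ρ_A + ρ_G + 2·0.32, so 0.7273 = (0.61 + ρ_G + 0.64) / 2.640.
ρ_G = 0.7273·2.640 − 0.61 − 0.64 = 0.670.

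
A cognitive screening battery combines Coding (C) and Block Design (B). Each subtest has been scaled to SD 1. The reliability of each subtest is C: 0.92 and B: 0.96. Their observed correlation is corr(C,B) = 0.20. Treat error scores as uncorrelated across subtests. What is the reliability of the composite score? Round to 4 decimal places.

0.9500

Var(C+B) = 2 + 2·[0.20] = 2 + 0.4 = 2.4.
Under uncorrelated errors the observed covariances equal the true-score covariances, so only the own-variance terms attenuate.
True-score variance = [0.92 + 0.96] + 0.4 = 1.88 + 0.4 = 2.28.
Reliability = 2.28 / 2.4 = 0.9500.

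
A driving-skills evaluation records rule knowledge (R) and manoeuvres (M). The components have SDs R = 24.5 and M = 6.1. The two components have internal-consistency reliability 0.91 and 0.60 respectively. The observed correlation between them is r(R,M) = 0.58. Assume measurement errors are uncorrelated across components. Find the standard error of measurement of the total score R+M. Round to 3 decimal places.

Var(total) = 637.46 + 173.362 = 810.822.
True-score variance = 568.553 + 173.362 = 741.915, so reliability = 0.9150.
Error variance = 810.822 − 741.915 = 68.9065; SEM = √68.9065 = 8.301.

8.301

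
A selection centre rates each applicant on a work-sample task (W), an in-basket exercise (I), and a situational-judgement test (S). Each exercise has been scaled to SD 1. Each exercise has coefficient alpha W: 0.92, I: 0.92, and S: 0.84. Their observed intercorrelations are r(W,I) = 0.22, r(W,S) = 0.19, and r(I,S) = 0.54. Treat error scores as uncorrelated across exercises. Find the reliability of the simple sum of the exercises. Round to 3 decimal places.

0.935

Var(W+I+S) = 3 + 2·[0.22 + 0.19 + 0.54] = 3 + 1.9 = 4.9.
Because errors are independent across components, Cov(Tᵢ,Tⱼ) = Cov(Xᵢ,Xⱼ); the off-diagonal part of the true-score variance is the same as above.
True-score variance = [0.92 + 0.92 + 0.84] + 1.9 = 2.68 + 1.9 = 4.58.
Reliability = 4.58 / 4.9 = 0.935.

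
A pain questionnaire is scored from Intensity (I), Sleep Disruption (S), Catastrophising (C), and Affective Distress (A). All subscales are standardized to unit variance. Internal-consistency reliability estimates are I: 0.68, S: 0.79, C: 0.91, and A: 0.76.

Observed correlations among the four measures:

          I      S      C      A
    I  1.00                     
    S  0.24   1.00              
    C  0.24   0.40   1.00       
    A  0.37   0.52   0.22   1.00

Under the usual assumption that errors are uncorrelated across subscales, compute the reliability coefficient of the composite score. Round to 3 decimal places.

0.892

Var(I+S+C+A) = 4 + 2·[0.24 + 0.24 + 0.37 + 0.40 + 0.52 + 0.22] = 4 + 3.98 = 7.98.
Because errors are independent across components, Cov(Tᵢ,Tⱼ) = Cov(Xᵢ,Xⱼ); the off-diagonal part of the true-score variance is the same as above.
True-score variance = [0.68 + 0.79 + 0.91 + 0.76] + 3.98 = 3.14 + 3.98 = 7.12.
Reliability = 7.12 / 7.98 = 0.892.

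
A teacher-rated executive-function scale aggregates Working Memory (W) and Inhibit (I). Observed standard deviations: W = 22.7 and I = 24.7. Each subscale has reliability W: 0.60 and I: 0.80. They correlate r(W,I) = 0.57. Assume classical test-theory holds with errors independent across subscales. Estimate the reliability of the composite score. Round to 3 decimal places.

Var(W+I) = 22.7² + 24.7² + 2·[22.7·24.7·0.57] = 1125.38 + 639.187 = 1764.57.
Under uncorrelated errors the observed covariances equal the true-score covariances, so only the own-variance terms attenuate.
True-score variance = [22.7²·0.60 + 24.7²·0.80] + 639.187 = 797.246 + 639.187 = 1436.43.
Reliability = 1436.43 / 1764.57 = 0.814.

0.814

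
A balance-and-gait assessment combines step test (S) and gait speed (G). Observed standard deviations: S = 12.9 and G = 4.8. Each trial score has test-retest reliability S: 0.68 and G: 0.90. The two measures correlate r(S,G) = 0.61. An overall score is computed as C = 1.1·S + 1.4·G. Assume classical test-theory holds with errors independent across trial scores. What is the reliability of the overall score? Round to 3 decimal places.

Var(C) = 1.1²·12.9² + 1.4²·4.8² + 2·[1.54·12.9·4.8·0.61] = 246.515 + 116.335 = 362.85.
With uncorrelated errors the cross-covariances are all true-score covariance, so they carry over unchanged; only the diagonal terms shrink to ρᵢσᵢ².
True-score variance = [1.1²·12.9²·0.68 + 1.4²·4.8²·0.90] + 116.335 = 177.565 + 116.335 = 293.9.
Reliability = 293.9 / 362.85 = 0.810.

0.810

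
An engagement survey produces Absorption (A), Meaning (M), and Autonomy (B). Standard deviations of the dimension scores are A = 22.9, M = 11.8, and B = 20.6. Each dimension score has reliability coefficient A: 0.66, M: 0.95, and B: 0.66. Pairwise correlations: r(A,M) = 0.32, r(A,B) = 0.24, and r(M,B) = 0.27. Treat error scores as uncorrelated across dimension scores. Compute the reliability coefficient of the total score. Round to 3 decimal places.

Var(A+M+B) = 22.9² + 11.8² + 20.6² + 2·[22.9·11.8·0.32 + 22.9·20.6·0.24 + 11.8·20.6·0.27] = 1088.01 + 530.639 = 1618.65.
With uncorrelated errors the cross-covariances are all true-score covariance, so they carry over unchanged; only the diagonal terms shrink to ρᵢσᵢ².
True-score variance = [22.9²·0.66 + 11.8²·0.95 + 20.6²·0.66] + 530.639 = 758.466 + 530.639 = 1289.11.
Reliability = 1289.11 / 1618.65 = 0.796.

0.796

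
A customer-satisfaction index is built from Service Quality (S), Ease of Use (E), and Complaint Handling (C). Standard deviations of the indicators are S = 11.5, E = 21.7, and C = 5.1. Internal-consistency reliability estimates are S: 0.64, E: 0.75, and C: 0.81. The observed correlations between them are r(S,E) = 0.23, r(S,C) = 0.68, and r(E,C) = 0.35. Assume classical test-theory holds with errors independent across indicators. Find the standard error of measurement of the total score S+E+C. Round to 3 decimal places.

Var(total) = 629.15 + 272.026 = 901.176.
True-score variance = 458.876 + 272.026 = 730.902, so reliability = 0.8111.
Error variance = 901.176 − 730.902 = 170.274; SEM = √170.274 = 13.049.

13.049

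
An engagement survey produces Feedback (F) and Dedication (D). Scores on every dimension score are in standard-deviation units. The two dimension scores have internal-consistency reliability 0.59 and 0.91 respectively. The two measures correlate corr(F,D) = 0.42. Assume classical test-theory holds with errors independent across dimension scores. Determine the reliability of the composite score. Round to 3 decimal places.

0.824

Var(F+D) = 2 + 2·[0.42] = 2 + 0.84 = 2.84.
Under uncorrelated errors the observed covariances equal the true-score covariances, so only the own-variance terms attenuate.
True-score variance = [0.59 + 0.91] + 0.84 = 1.5 + 0.84 = 2.34.
Reliability = 2.34 / 2.84 = 0.824.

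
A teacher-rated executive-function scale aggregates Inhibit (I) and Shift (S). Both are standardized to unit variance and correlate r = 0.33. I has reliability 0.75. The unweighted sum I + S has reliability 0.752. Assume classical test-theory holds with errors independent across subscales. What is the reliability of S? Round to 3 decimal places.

0.590

Var(I+S) = 2 + 2·0.33 = 2.660.
True-score variance = ρ_I + ρ_S + 2·0.33, so 0.752 = (0.75 + ρ_S + 0.66) / 2.660.
ρ_S = 0.752·2.660 − 0.75 − 0.66 = 0.590.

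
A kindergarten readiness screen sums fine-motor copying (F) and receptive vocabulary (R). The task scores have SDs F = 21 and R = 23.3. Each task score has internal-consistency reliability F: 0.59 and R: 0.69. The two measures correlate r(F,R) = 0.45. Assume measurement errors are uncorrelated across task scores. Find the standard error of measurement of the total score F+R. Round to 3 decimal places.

Var(total) = 983.89 + 440.37 = 1424.26.
True-score variance = 634.784 + 440.37 = 1075.15, so reliability = 0.7549.
Error variance = 1424.26 − 1075.15 = 349.106; SEM = √349.106 = 18.684.

18.684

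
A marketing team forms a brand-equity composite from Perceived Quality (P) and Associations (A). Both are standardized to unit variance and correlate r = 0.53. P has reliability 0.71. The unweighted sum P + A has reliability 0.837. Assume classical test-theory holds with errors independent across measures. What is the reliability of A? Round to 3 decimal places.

0.791

Var(P+A) = 2 + 2·0.53 = 3.060.
True-score variance = ρ_P + ρ_A + 2·0.53, so 0.837 = (0.71 + ρ_A + 1.06) / 3.060.
ρ_A = 0.837·3.060 − 0.71 − 1.06 = 0.791.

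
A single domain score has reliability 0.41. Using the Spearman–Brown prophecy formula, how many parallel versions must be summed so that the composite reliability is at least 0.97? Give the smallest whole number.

k ≥ ρ*(1−ρ₁)/(ρ₁(1−ρ*)) = 0.97·0.59 / (0.41·0.03) = 46.528.
Smallest integer k = 47.

47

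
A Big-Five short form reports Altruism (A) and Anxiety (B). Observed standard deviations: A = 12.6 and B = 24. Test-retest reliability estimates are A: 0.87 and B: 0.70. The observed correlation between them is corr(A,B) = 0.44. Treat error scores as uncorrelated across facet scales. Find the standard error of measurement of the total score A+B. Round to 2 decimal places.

Var(total) = 734.76 + 266.112 = 1000.87.
True-score variance = 541.321 + 266.112 = 807.433, so reliability = 0.8067.
Error variance = 1000.87 − 807.433 = 193.439; SEM = √193.439 = 13.91.

13.91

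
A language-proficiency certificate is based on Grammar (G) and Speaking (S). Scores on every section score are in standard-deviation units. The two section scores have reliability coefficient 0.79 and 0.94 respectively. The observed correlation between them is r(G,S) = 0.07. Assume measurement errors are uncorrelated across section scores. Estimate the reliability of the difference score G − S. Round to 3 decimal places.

0.855

Var(G−S) = 1 + 1 − 2·0.07 = 2 − 0.14 = 1.86.
Because errors are independent across components, Cov(Tᵢ,Tⱼ) = Cov(Xᵢ,Xⱼ); the off-diagonal part of the true-score variance is the same as above.
True-score variance = [0.79 + 0.94] − 0.14 = 1.73 − 0.14 = 1.59.
Reliability = 1.59 / 1.86 = 0.855.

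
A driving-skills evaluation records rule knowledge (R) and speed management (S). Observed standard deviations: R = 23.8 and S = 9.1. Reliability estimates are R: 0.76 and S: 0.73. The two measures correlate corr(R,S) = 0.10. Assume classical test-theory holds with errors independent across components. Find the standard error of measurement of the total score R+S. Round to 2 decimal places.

12.58

Var(total) = 649.25 + 43.316 = 692.566.
True-score variance = 490.946 + 43.316 = 534.262, so reliability = 0.7714.
Error variance = 692.566 − 534.262 = 158.304; SEM = √158.304 = 12.58.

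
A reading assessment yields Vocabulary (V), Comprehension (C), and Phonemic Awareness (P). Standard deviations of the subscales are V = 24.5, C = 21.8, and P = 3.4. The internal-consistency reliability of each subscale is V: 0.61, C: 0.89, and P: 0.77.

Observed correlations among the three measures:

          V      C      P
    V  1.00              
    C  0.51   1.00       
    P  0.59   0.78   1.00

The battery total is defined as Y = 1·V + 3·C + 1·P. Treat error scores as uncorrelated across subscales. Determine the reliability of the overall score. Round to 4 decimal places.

Var(Y) = 24.5² + 3²·21.8² + 3.4² + 2·[3·24.5·21.8·0.51 + 24.5·3.4·0.59 + 3·21.8·3.4·0.78] = 4888.97 + 2079.52 = 6968.49.
Under uncorrelated errors the observed covariances equal the true-score covariances, so only the own-variance terms attenuate.
True-score variance = [24.5²·0.61 + 3²·21.8²·0.89 + 3.4²·0.77] + 2079.52 = 4181.73 + 2079.52 = 6261.25.
Reliability = 6261.25 / 6968.49 = 0.8985.

0.8985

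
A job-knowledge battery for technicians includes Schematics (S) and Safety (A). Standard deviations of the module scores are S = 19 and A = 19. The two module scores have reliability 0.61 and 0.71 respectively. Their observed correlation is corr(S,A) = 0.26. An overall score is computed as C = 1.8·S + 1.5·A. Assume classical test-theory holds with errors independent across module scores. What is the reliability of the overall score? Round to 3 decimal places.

Var(C) = 1.8²·19² + 1.5²·19² + 2·[2.7·19·19·0.26] = 1981.89 + 506.844 = 2488.73.
Because errors are independent across components, Cov(Tᵢ,Tⱼ) = Cov(Xᵢ,Xⱼ); the off-diagonal part of the true-score variance is the same as above.
True-score variance = [1.8²·19²·0.61 + 1.5²·19²·0.71] + 506.844 = 1290.18 + 506.844 = 1797.02.
Reliability = 1797.02 / 2488.73 = 0.722.

0.722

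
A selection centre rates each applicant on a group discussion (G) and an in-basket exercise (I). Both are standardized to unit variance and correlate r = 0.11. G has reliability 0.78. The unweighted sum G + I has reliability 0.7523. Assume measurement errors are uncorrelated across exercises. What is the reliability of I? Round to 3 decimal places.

0.670

Var(G+I) = 2 + 2·0.11 = 2.220.
True-score variance = ρ_G + ρ_I + 2·0.11, so 0.7523 = (0.78 + ρ_I + 0.22) / 2.220.
ρ_I = 0.7523·2.220 − 0.78 − 0.22 = 0.670.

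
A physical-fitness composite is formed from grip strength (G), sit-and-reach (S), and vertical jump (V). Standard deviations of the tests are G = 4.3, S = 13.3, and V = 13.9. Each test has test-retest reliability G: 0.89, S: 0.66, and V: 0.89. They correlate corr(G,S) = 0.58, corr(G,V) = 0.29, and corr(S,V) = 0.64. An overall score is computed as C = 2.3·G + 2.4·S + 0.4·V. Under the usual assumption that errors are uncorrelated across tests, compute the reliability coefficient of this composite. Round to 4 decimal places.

Var(C) = 2.3²·4.3² + 2.4²·13.3² + 0.4²·13.9² + 2·[5.52·4.3·13.3·0.58 + 0.92·4.3·13.9·0.29 + 0.96·13.3·13.9·0.64] = 1147.61 + 625.261 = 1772.87.
Because errors are independent across components, Cov(Tᵢ,Tⱼ) = Cov(Xᵢ,Xⱼ); the off-diagonal part of the true-score variance is the same as above.
True-score variance = [2.3²·4.3²·0.89 + 2.4²·13.3²·0.66 + 0.4²·13.9²·0.89] + 625.261 = 787.031 + 625.261 = 1412.29.
Reliability = 1412.29 / 1772.87 = 0.7966.

0.7966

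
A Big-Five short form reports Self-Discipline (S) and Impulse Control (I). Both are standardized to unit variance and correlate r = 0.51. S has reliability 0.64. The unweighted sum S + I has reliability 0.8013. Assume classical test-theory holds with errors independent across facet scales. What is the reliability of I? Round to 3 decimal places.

Var(S+I) = 2 + 2·0.51 = 3.020.
True-score variance = ρ_S + ρ_I + 2·0.51, so 0.8013 = (0.64 + ρ_I + 1.02) / 3.020.
ρ_I = 0.8013·3.020 − 0.64 − 1.02 = 0.760.

0.760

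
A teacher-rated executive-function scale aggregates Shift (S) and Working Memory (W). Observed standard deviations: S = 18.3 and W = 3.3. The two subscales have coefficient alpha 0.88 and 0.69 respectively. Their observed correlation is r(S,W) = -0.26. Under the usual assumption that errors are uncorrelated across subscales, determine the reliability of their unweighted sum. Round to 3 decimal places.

Var(S+W) = 18.3² + 3.3² + 2·[18.3·3.3·(-0.26)] = 345.78 − 31.4028 = 314.377.
Because errors are independent across components, Cov(Tᵢ,Tⱼ) = Cov(Xᵢ,Xⱼ); the off-diagonal part of the true-score variance is the same as above.
True-score variance = [18.3²·0.88 + 3.3²·0.69] − 31.4028 = 302.217 − 31.4028 = 270.815.
Reliability = 270.815 / 314.377 = 0.861.

0.861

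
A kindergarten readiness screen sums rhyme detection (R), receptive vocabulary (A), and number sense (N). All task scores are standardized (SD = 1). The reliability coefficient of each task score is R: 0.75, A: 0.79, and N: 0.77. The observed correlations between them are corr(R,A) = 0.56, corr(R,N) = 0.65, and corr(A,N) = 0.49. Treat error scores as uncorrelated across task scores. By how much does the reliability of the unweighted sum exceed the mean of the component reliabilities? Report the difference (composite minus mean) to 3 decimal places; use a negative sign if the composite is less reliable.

0.122

Var(sum) = 3 + 3.4 = 6.4; true-score variance = 2.31 + 3.4 = 5.71; composite reliability = 0.8922.
Mean component reliability = 0.7700.
Difference = 0.8922 − 0.7700 = 0.122.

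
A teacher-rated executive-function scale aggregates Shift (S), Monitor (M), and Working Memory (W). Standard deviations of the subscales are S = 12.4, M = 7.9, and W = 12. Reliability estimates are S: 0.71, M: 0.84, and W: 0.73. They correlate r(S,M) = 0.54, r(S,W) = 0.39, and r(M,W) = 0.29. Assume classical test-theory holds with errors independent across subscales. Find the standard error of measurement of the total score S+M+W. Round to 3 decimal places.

9.667

Var(total) = 360.17 + 276.845 = 637.015.
True-score variance = 266.714 + 276.845 = 543.559, so reliability = 0.8533.
Error variance = 637.015 − 543.559 = 93.456; SEM = √93.456 = 9.667.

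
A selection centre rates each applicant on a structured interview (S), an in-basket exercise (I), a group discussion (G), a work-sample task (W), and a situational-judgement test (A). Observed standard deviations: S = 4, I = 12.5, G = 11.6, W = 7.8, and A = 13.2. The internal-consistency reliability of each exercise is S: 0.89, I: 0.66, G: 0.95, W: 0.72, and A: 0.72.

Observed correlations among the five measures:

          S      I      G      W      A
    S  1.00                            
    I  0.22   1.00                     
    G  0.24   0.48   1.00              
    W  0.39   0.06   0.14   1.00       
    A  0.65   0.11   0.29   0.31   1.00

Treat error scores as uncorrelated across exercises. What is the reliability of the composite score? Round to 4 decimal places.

0.8780

Var(S+I+G+W+A) = 4² + 12.5² + 11.6² + 7.8² + 13.2² + 2·[4·12.5·0.22 + 4·11.6·0.24 + 4·7.8·0.39 + 4·13.2·0.65 + 12.5·11.6·0.48 + 12.5·7.8·0.06 + 12.5·13.2·0.11 + 11.6·7.8·0.14 + 11.6·13.2·0.29 + 7.8·13.2·0.31] = 541.89 + 502.427 = 1044.32.
Under uncorrelated errors the observed covariances equal the true-score covariances, so only the own-variance terms attenuate.
True-score variance = [4²·0.89 + 12.5²·0.66 + 11.6²·0.95 + 7.8²·0.72 + 13.2²·0.72] + 502.427 = 414.455 + 502.427 = 916.882.
Reliability = 916.882 / 1044.32 = 0.8780.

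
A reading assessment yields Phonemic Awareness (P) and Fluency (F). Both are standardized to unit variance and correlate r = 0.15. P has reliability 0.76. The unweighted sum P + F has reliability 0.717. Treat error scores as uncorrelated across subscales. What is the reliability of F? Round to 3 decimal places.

0.589

Var(P+F) = 2 + 2·0.15 = 2.300.
True-score variance = ρ_P + ρ_F + 2·0.15, so 0.717 = (0.76 + ρ_F + 0.30) / 2.300.
ρ_F = 0.717·2.300 − 0.76 − 0.30 = 0.589.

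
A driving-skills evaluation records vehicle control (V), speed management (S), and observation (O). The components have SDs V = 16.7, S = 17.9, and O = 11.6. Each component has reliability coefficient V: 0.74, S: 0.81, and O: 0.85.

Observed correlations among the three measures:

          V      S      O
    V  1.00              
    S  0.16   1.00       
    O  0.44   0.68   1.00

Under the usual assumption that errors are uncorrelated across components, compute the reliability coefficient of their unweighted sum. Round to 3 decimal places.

0.880

Var(V+S+O) = 16.7² + 17.9² + 11.6² + 2·[16.7·17.9·0.16 + 16.7·11.6·0.44 + 17.9·11.6·0.68] = 733.86 + 548.522 = 1282.38.
Because errors are independent across components, Cov(Tᵢ,Tⱼ) = Cov(Xᵢ,Xⱼ); the off-diagonal part of the true-score variance is the same as above.
True-score variance = [16.7²·0.74 + 17.9²·0.81 + 11.6²·0.85] + 548.522 = 580.287 + 548.522 = 1128.81.
Reliability = 1128.81 / 1282.38 = 0.880.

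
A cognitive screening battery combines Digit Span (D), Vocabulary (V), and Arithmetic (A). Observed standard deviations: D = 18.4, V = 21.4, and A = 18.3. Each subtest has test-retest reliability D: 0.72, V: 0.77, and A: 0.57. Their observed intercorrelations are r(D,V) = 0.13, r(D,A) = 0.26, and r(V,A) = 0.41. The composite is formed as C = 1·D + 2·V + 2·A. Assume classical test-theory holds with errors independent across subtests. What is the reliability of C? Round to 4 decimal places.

Var(C) = 18.4² + 2²·21.4² + 2²·18.3² + 2·[2·18.4·21.4·0.13 + 2·18.4·18.3·0.26 + 4·21.4·18.3·0.41] = 3509.96 + 1839.46 = 5349.42.
Under uncorrelated errors the observed covariances equal the true-score covariances, so only the own-variance terms attenuate.
True-score variance = [18.4²·0.72 + 2²·21.4²·0.77 + 2²·18.3²·0.57] + 1839.46 = 2417.83 + 1839.46 = 4257.29.
Reliability = 4257.29 / 5349.42 = 0.7958.

0.7958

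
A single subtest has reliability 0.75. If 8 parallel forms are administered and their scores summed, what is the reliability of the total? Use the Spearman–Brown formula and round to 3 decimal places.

ρ_k = kρ / (1 + (k−1)ρ) = 8·0.75 / (1 + 7·0.75) = 6.000 / 6.250 = 0.960.

0.960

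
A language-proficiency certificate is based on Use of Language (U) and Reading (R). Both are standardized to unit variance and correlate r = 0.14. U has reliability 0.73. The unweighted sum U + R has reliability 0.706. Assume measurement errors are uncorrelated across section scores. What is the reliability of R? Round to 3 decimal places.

Var(U+R) = 2 + 2·0.14 = 2.280.
True-score variance = ρ_U + ρ_R + 2·0.14, so 0.706 = (0.73 + ρ_R + 0.28) / 2.280.
ρ_R = 0.706·2.280 − 0.73 − 0.28 = 0.600.

0.600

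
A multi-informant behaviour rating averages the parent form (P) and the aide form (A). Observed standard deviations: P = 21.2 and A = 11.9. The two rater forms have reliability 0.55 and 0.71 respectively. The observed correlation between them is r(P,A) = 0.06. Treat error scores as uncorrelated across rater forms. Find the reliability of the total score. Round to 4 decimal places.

0.6084

Var(P+A) = 21.2² + 11.9² + 2·[21.2·11.9·0.06] = 591.05 + 30.2736 = 621.324.
Under uncorrelated errors the observed covariances equal the true-score covariances, so only the own-variance terms attenuate.
True-score variance = [21.2²·0.55 + 11.9²·0.71] + 30.2736 = 347.735 + 30.2736 = 378.009.
Reliability = 378.009 / 621.324 = 0.6084.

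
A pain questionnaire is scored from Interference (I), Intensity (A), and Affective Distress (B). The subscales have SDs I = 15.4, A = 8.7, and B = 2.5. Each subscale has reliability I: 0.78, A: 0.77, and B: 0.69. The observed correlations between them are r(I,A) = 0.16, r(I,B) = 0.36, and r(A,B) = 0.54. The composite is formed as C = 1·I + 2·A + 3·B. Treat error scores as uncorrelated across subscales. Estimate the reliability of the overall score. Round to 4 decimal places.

Var(C) = 15.4² + 2²·8.7² + 3²·2.5² + 2·[2·15.4·8.7·0.16 + 3·15.4·2.5·0.36 + 6·8.7·2.5·0.54] = 596.17 + 309.847 = 906.017.
Because errors are independent across components, Cov(Tᵢ,Tⱼ) = Cov(Xᵢ,Xⱼ); the off-diagonal part of the true-score variance is the same as above.
True-score variance = [15.4²·0.78 + 2²·8.7²·0.77 + 3²·2.5²·0.69] + 309.847 = 456.923 + 309.847 = 766.77.
Reliability = 766.77 / 906.017 = 0.8463.

0.8463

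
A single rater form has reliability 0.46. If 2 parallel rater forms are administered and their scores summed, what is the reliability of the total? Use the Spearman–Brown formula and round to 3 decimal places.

ρ_k = kρ / (1 + (k−1)ρ) = 2·0.46 / (1 + 1·0.46) = 0.920 / 1.460 = 0.630.

0.630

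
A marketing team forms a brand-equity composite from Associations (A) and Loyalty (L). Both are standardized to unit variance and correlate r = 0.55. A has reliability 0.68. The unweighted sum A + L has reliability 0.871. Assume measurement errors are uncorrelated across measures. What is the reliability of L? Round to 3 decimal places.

Var(A+L) = 2 + 2·0.55 = 3.100.
True-score variance = ρ_A + ρ_L + 2·0.55, so 0.871 = (0.68 + ρ_L + 1.10) / 3.100.
ρ_L = 0.871·3.100 − 0.68 − 1.10 = 0.920.

0.920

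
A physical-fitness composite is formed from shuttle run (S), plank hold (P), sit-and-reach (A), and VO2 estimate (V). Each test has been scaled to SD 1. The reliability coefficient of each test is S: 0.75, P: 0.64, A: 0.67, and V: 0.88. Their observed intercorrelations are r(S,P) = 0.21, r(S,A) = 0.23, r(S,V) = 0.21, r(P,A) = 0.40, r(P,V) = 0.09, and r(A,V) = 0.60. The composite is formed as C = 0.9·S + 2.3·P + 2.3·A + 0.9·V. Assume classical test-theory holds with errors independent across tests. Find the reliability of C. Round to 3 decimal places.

Var(C) = 0.9² + 2.3² + 2.3² + 0.9² + 2·[2.07·0.21 + 2.07·0.23 + 0.81·0.21 + 5.29·0.40 + 2.07·0.09 + 2.07·0.60] = 12.2 + 9.2504 = 21.4504.
Because errors are independent across components, Cov(Tᵢ,Tⱼ) = Cov(Xᵢ,Xⱼ); the off-diagonal part of the true-score variance is the same as above.
True-score variance = [0.9²·0.75 + 2.3²·0.64 + 2.3²·0.67 + 0.9²·0.88] + 9.2504 = 8.2502 + 9.2504 = 17.5006.
Reliability = 17.5006 / 21.4504 = 0.816.

0.816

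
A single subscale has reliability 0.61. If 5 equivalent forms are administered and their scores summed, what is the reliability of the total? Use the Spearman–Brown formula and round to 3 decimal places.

0.887

ρ_k = kρ / (1 + (k−1)ρ) = 5·0.61 / (1 + 4·0.61) = 3.050 / 3.440 = 0.887.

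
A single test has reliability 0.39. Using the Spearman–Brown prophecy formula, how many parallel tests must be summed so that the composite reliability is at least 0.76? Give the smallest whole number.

5

k ≥ ρ*(1−ρ₁)/(ρ₁(1−ρ*)) = 0.76·0.61 / (0.39·0.24) = 4.953.
Smallest integer k = 5.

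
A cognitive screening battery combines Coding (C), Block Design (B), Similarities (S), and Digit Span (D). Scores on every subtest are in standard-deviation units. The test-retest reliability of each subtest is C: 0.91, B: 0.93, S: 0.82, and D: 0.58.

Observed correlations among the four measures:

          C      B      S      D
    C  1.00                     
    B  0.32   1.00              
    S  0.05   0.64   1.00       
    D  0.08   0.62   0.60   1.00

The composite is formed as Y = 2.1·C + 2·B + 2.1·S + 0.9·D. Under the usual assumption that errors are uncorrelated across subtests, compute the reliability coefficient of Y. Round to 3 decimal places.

0.933

Var(Y) = 2.1² + 2² + 2.1² + 0.9² + 2·[4.2·0.32 + 4.41·0.05 + 1.89·0.08 + 4.2·0.64 + 1.8·0.62 + 1.89·0.60] = 13.63 + 13.3074 = 26.9374.
Because errors are independent across components, Cov(Tᵢ,Tⱼ) = Cov(Xᵢ,Xⱼ); the off-diagonal part of the true-score variance is the same as above.
True-score variance = [2.1²·0.91 + 2²·0.93 + 2.1²·0.82 + 0.9²·0.58] + 13.3074 = 11.8191 + 13.3074 = 25.1265.
Reliability = 25.1265 / 26.9374 = 0.933.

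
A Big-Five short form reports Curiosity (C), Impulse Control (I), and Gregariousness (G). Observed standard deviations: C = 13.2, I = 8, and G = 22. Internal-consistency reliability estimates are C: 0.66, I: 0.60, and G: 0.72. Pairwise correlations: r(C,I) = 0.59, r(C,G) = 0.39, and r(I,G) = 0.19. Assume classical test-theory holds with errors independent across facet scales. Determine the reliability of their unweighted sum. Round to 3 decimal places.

Var(C+I+G) = 13.2² + 8² + 22² + 2·[13.2·8·0.59 + 13.2·22·0.39 + 8·22·0.19] = 722.24 + 418 = 1140.24.
Because errors are independent across components, Cov(Tᵢ,Tⱼ) = Cov(Xᵢ,Xⱼ); the off-diagonal part of the true-score variance is the same as above.
True-score variance = [13.2²·0.66 + 8²·0.60 + 22²·0.72] + 418 = 501.878 + 418 = 919.878.
Reliability = 919.878 / 1140.24 = 0.807.

0.807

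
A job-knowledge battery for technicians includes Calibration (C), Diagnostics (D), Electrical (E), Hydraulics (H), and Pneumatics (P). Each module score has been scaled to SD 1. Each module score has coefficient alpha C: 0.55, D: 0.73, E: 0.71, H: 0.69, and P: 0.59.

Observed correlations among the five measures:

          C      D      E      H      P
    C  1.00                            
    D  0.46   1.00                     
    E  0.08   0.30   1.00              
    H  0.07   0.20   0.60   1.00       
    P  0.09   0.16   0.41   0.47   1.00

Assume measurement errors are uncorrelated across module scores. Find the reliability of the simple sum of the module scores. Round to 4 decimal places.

Var(C+D+E+H+P) = 5 + 2·[0.46 + 0.08 + 0.07 + 0.09 + 0.30 + 0.20 + 0.16 + 0.60 + 0.41 + 0.47] = 5 + 5.68 = 10.68.
With uncorrelated errors the cross-covariances are all true-score covariance, so they carry over unchanged; only the diagonal terms shrink to ρᵢσᵢ².
True-score variance = [0.55 + 0.73 + 0.71 + 0.69 + 0.59] + 5.68 = 3.27 + 5.68 = 8.95.
Reliability = 8.95 / 10.68 = 0.8380.

0.8380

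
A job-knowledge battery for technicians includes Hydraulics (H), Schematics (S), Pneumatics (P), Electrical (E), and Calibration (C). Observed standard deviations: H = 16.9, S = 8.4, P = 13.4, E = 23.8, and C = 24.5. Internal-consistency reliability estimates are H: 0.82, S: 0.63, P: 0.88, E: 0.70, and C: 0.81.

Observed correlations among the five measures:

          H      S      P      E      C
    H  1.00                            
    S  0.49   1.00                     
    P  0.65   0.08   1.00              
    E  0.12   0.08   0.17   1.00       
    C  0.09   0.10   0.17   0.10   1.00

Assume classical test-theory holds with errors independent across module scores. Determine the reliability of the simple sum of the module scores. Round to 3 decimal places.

Var(H+S+P+E+C) = 16.9² + 8.4² + 13.4² + 23.8² + 24.5² + 2·[16.9·8.4·0.49 + 16.9·13.4·0.65 + 16.9·23.8·0.12 + 16.9·24.5·0.09 + 8.4·13.4·0.08 + 8.4·23.8·0.08 + 8.4·24.5·0.10 + 13.4·23.8·0.17 + 13.4·24.5·0.17 + 23.8·24.5·0.10] = 1702.42 + 1032.41 = 2734.83.
With uncorrelated errors the cross-covariances are all true-score covariance, so they carry over unchanged; only the diagonal terms shrink to ρᵢσᵢ².
True-score variance = [16.9²·0.82 + 8.4²·0.63 + 13.4²·0.88 + 23.8²·0.70 + 24.5²·0.81] + 1032.41 = 1319.38 + 1032.41 = 2351.79.
Reliability = 2351.79 / 2734.83 = 0.860.

0.860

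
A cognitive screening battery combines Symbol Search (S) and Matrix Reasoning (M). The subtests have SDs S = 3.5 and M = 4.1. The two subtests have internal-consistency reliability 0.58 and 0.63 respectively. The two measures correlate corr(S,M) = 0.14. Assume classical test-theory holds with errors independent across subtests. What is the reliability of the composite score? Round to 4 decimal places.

0.6564

Var(S+M) = 3.5² + 4.1² + 2·[3.5·4.1·0.14] = 29.06 + 4.018 = 33.078.
Under uncorrelated errors the observed covariances equal the true-score covariances, so only the own-variance terms attenuate.
True-score variance = [3.5²·0.58 + 4.1²·0.63] + 4.018 = 17.6953 + 4.018 = 21.7133.
Reliability = 21.7133 / 33.078 = 0.6564.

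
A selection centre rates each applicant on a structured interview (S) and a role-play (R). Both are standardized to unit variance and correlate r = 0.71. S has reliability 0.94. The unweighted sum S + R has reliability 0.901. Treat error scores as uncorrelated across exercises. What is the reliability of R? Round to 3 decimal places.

Var(S+R) = 2 + 2·0.71 = 3.420.
True-score variance = ρ_S + ρ_R + 2·0.71, so 0.901 = (0.94 + ρ_R + 1.42) / 3.420.
ρ_R = 0.901·3.420 − 0.94 − 1.42 = 0.721.

0.721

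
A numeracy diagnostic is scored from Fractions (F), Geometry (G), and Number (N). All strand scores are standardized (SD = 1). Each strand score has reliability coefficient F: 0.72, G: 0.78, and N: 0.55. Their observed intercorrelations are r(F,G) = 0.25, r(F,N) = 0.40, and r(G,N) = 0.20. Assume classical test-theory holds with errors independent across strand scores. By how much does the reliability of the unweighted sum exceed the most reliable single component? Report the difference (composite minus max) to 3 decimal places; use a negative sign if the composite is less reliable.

Var(sum) = 3 + 1.7 = 4.7; true-score variance = 2.05 + 1.7 = 3.75; composite reliability = 0.7979.
Max component reliability = 0.7800.
Difference = 0.7979 − 0.7800 = 0.018.

0.018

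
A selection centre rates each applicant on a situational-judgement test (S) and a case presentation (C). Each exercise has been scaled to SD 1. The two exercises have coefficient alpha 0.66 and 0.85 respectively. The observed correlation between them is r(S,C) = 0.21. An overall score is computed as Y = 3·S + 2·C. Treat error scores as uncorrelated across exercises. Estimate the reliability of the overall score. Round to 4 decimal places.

Var(Y) = 3² + 2² + 2·[6·0.21] = 13 + 2.52 = 15.52.
Under uncorrelated errors the observed covariances equal the true-score covariances, so only the own-variance terms attenuate.
True-score variance = [3²·0.66 + 2²·0.85] + 2.52 = 9.34 + 2.52 = 11.86.
Reliability = 11.86 / 15.52 = 0.7642.

0.7642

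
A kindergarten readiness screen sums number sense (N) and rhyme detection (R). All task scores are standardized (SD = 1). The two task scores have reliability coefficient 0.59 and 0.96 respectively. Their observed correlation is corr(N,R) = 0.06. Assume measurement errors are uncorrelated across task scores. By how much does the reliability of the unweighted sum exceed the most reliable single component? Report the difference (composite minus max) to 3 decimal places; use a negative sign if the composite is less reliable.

Var(sum) = 2 + 0.12 = 2.12; true-score variance = 1.55 + 0.12 = 1.67; composite reliability = 0.7877.
Max component reliability = 0.9600.
Difference = 0.7877 − 0.9600 = -0.172.

-0.172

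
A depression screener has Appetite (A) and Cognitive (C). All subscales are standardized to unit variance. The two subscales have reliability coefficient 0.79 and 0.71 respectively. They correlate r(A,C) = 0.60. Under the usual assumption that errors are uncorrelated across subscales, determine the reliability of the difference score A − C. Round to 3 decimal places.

Var(A−C) = 1 + 1 − 2·0.60 = 2 − 1.2 = 0.8.
Because errors are independent across components, Cov(Tᵢ,Tⱼ) = Cov(Xᵢ,Xⱼ); the off-diagonal part of the true-score variance is the same as above.
True-score variance = [0.79 + 0.71] − 1.2 = 1.5 − 1.2 = 0.3.
Reliability = 0.3 / 0.8 = 0.375.

0.375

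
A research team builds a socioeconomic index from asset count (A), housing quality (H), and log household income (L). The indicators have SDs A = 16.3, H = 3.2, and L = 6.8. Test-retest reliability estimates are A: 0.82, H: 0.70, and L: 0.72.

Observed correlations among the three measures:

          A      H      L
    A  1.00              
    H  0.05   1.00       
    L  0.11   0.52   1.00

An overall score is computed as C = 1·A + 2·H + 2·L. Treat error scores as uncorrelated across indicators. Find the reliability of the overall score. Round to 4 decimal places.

Var(C) = 16.3² + 2²·3.2² + 2²·6.8² + 2·[2·16.3·3.2·0.05 + 2·16.3·6.8·0.11 + 4·3.2·6.8·0.52] = 491.61 + 149.723 = 641.333.
With uncorrelated errors the cross-covariances are all true-score covariance, so they carry over unchanged; only the diagonal terms shrink to ρᵢσᵢ².
True-score variance = [16.3²·0.82 + 2²·3.2²·0.70 + 2²·6.8²·0.72] + 149.723 = 379.709 + 149.723 = 529.432.
Reliability = 529.432 / 641.333 = 0.8255.

0.8255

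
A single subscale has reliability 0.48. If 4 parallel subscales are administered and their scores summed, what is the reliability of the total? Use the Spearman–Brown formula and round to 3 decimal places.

ρ_k = kρ / (1 + (k−1)ρ) = 4·0.48 / (1 + 3·0.48) = 1.920 / 2.440 = 0.787.

0.787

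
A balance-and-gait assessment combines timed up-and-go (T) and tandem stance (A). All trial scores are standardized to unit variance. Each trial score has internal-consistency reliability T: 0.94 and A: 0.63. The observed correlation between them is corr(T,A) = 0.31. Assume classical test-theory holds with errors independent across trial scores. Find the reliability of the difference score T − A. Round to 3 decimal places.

0.688

Var(T−A) = 1 + 1 − 2·0.31 = 2 − 0.62 = 1.38.
With uncorrelated errors the cross-covariances are all true-score covariance, so they carry over unchanged; only the diagonal terms shrink to ρᵢσᵢ².
True-score variance = [0.94 + 0.63] − 0.62 = 1.57 − 0.62 = 0.95.
Reliability = 0.95 / 1.38 = 0.688.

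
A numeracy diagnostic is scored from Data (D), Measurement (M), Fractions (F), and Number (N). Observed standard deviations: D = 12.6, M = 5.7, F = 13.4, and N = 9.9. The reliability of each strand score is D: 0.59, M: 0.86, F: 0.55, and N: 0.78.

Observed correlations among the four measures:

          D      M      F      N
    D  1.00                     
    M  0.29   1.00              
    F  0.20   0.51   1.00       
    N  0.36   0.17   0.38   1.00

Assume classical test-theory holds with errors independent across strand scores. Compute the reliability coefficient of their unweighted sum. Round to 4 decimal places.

0.8013

Var(D+M+F+N) = 12.6² + 5.7² + 13.4² + 9.9² + 2·[12.6·5.7·0.29 + 12.6·13.4·0.20 + 12.6·9.9·0.36 + 5.7·13.4·0.51 + 5.7·9.9·0.17 + 13.4·9.9·0.38] = 468.82 + 396.92 = 865.74.
With uncorrelated errors the cross-covariances are all true-score covariance, so they carry over unchanged; only the diagonal terms shrink to ρᵢσᵢ².
True-score variance = [12.6²·0.59 + 5.7²·0.86 + 13.4²·0.55 + 9.9²·0.78] + 396.92 = 296.816 + 396.92 = 693.735.
Reliability = 693.735 / 865.74 = 0.8013.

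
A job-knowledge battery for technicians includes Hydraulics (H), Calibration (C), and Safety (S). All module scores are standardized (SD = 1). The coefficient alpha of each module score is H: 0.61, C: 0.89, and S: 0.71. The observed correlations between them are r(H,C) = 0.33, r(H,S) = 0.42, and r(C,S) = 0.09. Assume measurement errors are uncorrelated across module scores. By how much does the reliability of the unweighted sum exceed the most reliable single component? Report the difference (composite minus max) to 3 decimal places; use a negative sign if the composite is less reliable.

-0.059

Var(sum) = 3 + 1.68 = 4.68; true-score variance = 2.21 + 1.68 = 3.89; composite reliability = 0.8312.
Max component reliability = 0.8900.
Difference = 0.8312 − 0.8900 = -0.059.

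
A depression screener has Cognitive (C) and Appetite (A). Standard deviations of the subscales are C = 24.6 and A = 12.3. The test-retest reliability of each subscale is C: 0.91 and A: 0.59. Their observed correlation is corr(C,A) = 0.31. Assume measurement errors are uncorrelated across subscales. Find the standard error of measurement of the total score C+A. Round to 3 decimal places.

Var(total) = 756.45 + 187.6 = 944.05.
True-score variance = 639.957 + 187.6 = 827.556, so reliability = 0.8766.
Error variance = 944.05 − 827.556 = 116.493; SEM = √116.493 = 10.793.

10.793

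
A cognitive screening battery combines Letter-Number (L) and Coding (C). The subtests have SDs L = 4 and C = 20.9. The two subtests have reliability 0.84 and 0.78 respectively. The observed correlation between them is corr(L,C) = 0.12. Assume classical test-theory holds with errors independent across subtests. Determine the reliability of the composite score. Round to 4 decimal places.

0.7914

Var(L+C) = 4² + 20.9² + 2·[4·20.9·0.12] = 452.81 + 20.064 = 472.874.
Under uncorrelated errors the observed covariances equal the true-score covariances, so only the own-variance terms attenuate.
True-score variance = [4²·0.84 + 20.9²·0.78] + 20.064 = 354.152 + 20.064 = 374.216.
Reliability = 374.216 / 472.874 = 0.7914.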